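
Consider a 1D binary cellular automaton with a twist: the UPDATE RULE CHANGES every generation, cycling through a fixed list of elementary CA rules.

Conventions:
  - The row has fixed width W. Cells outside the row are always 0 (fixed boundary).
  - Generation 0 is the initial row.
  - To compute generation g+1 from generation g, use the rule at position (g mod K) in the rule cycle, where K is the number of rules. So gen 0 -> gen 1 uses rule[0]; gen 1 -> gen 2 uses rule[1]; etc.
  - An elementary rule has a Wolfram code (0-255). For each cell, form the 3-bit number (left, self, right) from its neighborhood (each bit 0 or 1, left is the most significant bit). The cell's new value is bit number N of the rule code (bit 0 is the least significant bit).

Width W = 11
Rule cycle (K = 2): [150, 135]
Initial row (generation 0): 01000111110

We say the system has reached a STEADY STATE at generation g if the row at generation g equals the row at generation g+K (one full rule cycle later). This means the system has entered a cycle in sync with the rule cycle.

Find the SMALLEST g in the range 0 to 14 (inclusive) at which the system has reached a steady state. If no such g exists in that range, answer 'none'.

Answer: 7

Derivation:
Gen 0: 01000111110
Gen 1 (rule 150): 11101011101
Gen 2 (rule 135): 01001001001
Gen 3 (rule 150): 11111111111
Gen 4 (rule 135): 01111111110
Gen 5 (rule 150): 10111111101
Gen 6 (rule 135): 10011111001
Gen 7 (rule 150): 11101110111
Gen 8 (rule 135): 01000100010
Gen 9 (rule 150): 11101110111
Gen 10 (rule 135): 01000100010
Gen 11 (rule 150): 11101110111
Gen 12 (rule 135): 01000100010
Gen 13 (rule 150): 11101110111
Gen 14 (rule 135): 01000100010
Gen 15 (rule 150): 11101110111
Gen 16 (rule 135): 01000100010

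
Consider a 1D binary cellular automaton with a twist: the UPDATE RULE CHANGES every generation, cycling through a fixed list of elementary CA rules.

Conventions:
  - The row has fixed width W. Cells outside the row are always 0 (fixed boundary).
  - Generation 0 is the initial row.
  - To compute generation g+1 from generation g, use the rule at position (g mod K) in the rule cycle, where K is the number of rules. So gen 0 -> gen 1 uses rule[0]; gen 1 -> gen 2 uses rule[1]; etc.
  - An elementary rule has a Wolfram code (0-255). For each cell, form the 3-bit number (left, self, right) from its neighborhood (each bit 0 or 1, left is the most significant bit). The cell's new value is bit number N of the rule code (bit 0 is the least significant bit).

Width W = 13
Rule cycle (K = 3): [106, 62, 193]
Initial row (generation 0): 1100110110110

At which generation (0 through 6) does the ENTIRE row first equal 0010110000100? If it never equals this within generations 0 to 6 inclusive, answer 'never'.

Answer: 4

Derivation:
Gen 0: 1100110110110
Gen 1 (rule 106): 1101111111110
Gen 2 (rule 62): 1011000000001
Gen 3 (rule 193): 0001011111100
Gen 4 (rule 106): 0010110000100
Gen 5 (rule 62): 0111101001110
Gen 6 (rule 193): 0011100000110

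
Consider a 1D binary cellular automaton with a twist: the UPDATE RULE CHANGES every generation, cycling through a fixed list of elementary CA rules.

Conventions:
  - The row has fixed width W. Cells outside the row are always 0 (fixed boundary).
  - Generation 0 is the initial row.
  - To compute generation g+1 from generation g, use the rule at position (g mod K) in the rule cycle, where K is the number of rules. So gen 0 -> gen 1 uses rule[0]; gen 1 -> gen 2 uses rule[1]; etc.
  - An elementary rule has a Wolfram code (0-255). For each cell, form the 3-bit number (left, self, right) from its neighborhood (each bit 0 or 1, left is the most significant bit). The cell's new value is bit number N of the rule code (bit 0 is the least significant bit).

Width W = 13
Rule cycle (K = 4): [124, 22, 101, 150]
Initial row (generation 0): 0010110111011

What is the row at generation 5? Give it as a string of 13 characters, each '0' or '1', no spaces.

Gen 0: 0010110111011
Gen 1 (rule 124): 0011111101111
Gen 2 (rule 22): 0100000000000
Gen 3 (rule 101): 0101111111111
Gen 4 (rule 150): 1100111111110
Gen 5 (rule 124): 1110100000011

Answer: 1110100000011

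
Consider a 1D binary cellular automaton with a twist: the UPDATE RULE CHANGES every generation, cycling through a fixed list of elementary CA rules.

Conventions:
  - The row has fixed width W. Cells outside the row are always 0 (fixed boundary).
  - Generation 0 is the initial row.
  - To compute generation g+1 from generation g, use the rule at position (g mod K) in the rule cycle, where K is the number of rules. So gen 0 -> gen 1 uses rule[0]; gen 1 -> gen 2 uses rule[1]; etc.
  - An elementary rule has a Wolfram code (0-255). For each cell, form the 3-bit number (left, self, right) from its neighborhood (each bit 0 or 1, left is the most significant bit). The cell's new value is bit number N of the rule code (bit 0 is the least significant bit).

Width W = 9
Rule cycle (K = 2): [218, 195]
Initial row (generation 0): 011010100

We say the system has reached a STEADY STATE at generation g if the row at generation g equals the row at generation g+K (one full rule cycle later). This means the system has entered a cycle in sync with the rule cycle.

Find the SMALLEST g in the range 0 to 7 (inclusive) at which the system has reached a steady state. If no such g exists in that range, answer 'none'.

Answer: 5

Derivation:
Gen 0: 011010100
Gen 1 (rule 218): 111000010
Gen 2 (rule 195): 011011100
Gen 3 (rule 218): 111011110
Gen 4 (rule 195): 011001110
Gen 5 (rule 218): 111111111
Gen 6 (rule 195): 011111111
Gen 7 (rule 218): 111111111
Gen 8 (rule 195): 011111111
Gen 9 (rule 218): 111111111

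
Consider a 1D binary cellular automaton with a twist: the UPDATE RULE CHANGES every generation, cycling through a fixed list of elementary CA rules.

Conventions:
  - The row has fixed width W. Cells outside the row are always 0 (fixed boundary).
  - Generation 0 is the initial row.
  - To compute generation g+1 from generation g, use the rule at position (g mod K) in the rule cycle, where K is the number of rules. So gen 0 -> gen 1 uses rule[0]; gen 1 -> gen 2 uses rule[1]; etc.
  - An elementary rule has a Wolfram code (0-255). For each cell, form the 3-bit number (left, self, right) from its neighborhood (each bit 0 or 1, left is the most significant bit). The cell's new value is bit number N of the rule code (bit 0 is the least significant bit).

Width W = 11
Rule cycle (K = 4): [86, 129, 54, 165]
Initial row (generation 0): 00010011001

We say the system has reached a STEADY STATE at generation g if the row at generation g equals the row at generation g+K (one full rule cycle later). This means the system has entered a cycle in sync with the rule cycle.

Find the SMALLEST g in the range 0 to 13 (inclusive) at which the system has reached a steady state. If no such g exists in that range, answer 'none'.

Answer: 9

Derivation:
Gen 0: 00010011001
Gen 1 (rule 86): 00111101111
Gen 2 (rule 129): 10011000110
Gen 3 (rule 54): 11100101001
Gen 4 (rule 165): 01000111001
Gen 5 (rule 86): 11101001111
Gen 6 (rule 129): 01000000110
Gen 7 (rule 54): 11100001001
Gen 8 (rule 165): 01001101001
Gen 9 (rule 86): 11110101111
Gen 10 (rule 129): 01100000110
Gen 11 (rule 54): 10010001001
Gen 12 (rule 165): 10010101001
Gen 13 (rule 86): 11110101111
Gen 14 (rule 129): 01100000110
Gen 15 (rule 54): 10010001001
Gen 16 (rule 165): 10010101001
Gen 17 (rule 86): 11110101111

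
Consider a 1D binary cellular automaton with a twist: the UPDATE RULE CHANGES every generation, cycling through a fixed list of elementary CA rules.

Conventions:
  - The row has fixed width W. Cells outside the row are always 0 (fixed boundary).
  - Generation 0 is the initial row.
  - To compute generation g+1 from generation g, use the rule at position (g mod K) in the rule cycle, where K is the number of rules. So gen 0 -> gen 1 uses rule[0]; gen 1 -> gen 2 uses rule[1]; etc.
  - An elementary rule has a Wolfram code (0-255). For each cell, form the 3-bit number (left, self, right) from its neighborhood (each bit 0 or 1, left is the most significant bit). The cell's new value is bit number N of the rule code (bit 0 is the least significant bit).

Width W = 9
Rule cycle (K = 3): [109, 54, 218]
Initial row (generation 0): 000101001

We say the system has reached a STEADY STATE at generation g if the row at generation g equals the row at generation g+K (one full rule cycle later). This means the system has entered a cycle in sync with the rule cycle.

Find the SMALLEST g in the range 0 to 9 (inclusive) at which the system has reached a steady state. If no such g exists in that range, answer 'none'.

Gen 0: 000101001
Gen 1 (rule 109): 110111001
Gen 2 (rule 54): 001000111
Gen 3 (rule 218): 010101111
Gen 4 (rule 109): 011111001
Gen 5 (rule 54): 100000111
Gen 6 (rule 218): 010001111
Gen 7 (rule 109): 010101001
Gen 8 (rule 54): 111111111
Gen 9 (rule 218): 111111111
Gen 10 (rule 109): 100000001
Gen 11 (rule 54): 110000011
Gen 12 (rule 218): 111000111

Answer: none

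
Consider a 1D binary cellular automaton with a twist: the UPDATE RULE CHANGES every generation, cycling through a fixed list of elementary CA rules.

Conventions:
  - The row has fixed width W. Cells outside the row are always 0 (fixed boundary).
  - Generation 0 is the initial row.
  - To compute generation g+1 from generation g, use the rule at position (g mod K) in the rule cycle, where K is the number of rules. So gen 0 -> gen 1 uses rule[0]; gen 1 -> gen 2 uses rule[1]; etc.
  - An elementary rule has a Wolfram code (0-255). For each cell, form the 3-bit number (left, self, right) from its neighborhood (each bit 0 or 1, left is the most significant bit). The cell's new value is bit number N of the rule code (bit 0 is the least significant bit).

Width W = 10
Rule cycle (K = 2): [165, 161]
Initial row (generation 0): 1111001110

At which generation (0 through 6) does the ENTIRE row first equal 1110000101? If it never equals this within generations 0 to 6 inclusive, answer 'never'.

Gen 0: 1111001110
Gen 1 (rule 165): 0110000100
Gen 2 (rule 161): 0000110001
Gen 3 (rule 165): 1110000101
Gen 4 (rule 161): 0100110010
Gen 5 (rule 165): 0100000010
Gen 6 (rule 161): 0001111000

Answer: 3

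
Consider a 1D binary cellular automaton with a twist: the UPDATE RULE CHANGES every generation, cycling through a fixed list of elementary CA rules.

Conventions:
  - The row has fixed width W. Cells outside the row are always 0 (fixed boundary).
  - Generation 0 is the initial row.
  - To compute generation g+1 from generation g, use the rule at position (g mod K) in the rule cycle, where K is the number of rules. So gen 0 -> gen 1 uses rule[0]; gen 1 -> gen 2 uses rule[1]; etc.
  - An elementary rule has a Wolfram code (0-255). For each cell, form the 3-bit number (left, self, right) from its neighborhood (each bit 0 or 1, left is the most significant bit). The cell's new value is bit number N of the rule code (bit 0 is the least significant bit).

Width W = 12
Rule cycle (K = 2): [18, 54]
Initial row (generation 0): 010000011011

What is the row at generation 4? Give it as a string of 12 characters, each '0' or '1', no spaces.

Answer: 000000011100

Derivation:
Gen 0: 010000011011
Gen 1 (rule 18): 101000100000
Gen 2 (rule 54): 111101110000
Gen 3 (rule 18): 000000001000
Gen 4 (rule 54): 000000011100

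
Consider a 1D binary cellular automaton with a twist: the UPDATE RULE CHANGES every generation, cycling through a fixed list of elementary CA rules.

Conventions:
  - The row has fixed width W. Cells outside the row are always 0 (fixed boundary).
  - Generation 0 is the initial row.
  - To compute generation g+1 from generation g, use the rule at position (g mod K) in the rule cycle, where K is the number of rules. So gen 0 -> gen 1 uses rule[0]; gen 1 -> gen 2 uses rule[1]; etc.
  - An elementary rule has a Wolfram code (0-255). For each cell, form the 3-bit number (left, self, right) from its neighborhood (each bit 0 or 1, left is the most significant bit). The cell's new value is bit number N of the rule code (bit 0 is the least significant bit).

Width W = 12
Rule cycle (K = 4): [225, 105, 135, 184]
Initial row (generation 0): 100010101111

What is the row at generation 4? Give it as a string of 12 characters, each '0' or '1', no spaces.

Gen 0: 100010101111
Gen 1 (rule 225): 001001010111
Gen 2 (rule 105): 100000101101
Gen 3 (rule 135): 101111100001
Gen 4 (rule 184): 011111010000

Answer: 011111010000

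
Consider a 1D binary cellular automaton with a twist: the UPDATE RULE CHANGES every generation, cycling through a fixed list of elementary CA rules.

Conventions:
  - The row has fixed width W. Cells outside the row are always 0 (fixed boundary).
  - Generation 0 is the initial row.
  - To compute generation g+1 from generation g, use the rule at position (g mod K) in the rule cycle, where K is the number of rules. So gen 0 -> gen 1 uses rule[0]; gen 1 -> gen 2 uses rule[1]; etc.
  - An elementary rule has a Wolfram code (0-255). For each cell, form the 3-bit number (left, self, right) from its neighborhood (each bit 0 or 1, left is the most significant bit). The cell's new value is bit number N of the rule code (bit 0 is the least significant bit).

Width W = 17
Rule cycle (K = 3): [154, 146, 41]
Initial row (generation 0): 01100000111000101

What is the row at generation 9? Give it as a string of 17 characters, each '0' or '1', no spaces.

Answer: 00011010010100100

Derivation:
Gen 0: 01100000111000101
Gen 1 (rule 154): 11010001110101000
Gen 2 (rule 146): 00001010100000100
Gen 3 (rule 41): 11100101001110001
Gen 4 (rule 154): 11011000111101010
Gen 5 (rule 146): 00000101011000001
Gen 6 (rule 41): 11110010110011100
Gen 7 (rule 154): 11101100101111010
Gen 8 (rule 146): 01000011000110001
Gen 9 (rule 41): 00011010010100100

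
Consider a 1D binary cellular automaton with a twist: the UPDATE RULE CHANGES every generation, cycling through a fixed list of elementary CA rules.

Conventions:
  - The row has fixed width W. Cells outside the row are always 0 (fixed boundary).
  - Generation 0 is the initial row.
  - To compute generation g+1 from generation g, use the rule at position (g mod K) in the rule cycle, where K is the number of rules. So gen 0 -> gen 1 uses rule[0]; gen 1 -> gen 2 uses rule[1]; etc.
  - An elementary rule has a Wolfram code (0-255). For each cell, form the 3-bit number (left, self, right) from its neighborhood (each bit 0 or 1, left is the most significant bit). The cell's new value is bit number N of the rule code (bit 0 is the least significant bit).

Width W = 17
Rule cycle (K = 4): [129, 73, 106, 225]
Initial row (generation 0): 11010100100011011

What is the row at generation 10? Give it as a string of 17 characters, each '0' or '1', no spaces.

Gen 0: 11010100100011011
Gen 1 (rule 129): 00000000001000000
Gen 2 (rule 73): 11111111100011111
Gen 3 (rule 106): 10000000100110001
Gen 4 (rule 225): 00111110000010100
Gen 5 (rule 129): 10011100111000001
Gen 6 (rule 73): 00010100101011100
Gen 7 (rule 106): 00101001010110100
Gen 8 (rule 225): 10010000101011001
Gen 9 (rule 129): 00000110000000000
Gen 10 (rule 73): 11110110111111111

Answer: 11110110111111111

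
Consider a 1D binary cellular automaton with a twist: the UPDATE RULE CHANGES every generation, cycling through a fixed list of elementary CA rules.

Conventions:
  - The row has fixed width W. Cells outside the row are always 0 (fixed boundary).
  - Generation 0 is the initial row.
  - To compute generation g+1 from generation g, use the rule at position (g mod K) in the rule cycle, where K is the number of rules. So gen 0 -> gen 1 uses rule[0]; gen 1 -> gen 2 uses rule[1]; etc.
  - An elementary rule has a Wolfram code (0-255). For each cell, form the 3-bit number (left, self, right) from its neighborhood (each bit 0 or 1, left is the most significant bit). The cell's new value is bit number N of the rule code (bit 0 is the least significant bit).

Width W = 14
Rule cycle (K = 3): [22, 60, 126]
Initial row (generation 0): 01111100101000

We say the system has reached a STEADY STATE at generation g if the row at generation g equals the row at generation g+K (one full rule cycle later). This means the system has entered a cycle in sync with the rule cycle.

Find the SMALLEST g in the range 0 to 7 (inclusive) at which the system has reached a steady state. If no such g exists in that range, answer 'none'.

Answer: none

Derivation:
Gen 0: 01111100101000
Gen 1 (rule 22): 10000011101100
Gen 2 (rule 60): 11000010011010
Gen 3 (rule 126): 11100111111111
Gen 4 (rule 22): 00011000000000
Gen 5 (rule 60): 00010100000000
Gen 6 (rule 126): 00111110000000
Gen 7 (rule 22): 01000001000000
Gen 8 (rule 60): 01100001100000
Gen 9 (rule 126): 11110011110000
Gen 10 (rule 22): 00001100001000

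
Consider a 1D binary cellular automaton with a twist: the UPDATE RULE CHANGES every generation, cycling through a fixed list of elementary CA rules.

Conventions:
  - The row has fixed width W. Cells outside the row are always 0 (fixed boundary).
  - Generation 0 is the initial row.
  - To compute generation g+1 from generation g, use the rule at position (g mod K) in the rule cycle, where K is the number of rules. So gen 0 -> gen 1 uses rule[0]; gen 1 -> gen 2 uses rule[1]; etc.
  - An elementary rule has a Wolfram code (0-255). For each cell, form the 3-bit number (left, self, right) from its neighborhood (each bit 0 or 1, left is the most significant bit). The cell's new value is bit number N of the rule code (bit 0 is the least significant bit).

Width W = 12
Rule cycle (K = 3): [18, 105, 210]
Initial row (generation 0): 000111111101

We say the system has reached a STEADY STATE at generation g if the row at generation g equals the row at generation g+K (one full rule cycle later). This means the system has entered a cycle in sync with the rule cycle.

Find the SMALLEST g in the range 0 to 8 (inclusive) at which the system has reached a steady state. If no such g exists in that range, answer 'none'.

Answer: 4

Derivation:
Gen 0: 000111111101
Gen 1 (rule 18): 001000000000
Gen 2 (rule 105): 100011111111
Gen 3 (rule 210): 010101111111
Gen 4 (rule 18): 100000000000
Gen 5 (rule 105): 001111111111
Gen 6 (rule 210): 010111111111
Gen 7 (rule 18): 100000000000
Gen 8 (rule 105): 001111111111
Gen 9 (rule 210): 010111111111
Gen 10 (rule 18): 100000000000
Gen 11 (rule 105): 001111111111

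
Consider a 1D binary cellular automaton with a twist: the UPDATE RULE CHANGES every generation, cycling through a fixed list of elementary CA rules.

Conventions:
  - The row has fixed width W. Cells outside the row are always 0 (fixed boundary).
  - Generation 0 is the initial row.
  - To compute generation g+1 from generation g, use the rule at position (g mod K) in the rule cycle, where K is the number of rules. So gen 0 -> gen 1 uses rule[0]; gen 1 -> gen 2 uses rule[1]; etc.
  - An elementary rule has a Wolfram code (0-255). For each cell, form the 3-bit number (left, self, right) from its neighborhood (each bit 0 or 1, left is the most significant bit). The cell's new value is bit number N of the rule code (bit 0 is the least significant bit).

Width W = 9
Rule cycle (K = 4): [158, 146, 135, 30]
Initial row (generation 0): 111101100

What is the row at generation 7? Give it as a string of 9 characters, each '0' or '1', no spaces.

Answer: 111000111

Derivation:
Gen 0: 111101100
Gen 1 (rule 158): 111001010
Gen 2 (rule 146): 010110001
Gen 3 (rule 135): 110000111
Gen 4 (rule 30): 101001100
Gen 5 (rule 158): 101111010
Gen 6 (rule 146): 000110001
Gen 7 (rule 135): 111000111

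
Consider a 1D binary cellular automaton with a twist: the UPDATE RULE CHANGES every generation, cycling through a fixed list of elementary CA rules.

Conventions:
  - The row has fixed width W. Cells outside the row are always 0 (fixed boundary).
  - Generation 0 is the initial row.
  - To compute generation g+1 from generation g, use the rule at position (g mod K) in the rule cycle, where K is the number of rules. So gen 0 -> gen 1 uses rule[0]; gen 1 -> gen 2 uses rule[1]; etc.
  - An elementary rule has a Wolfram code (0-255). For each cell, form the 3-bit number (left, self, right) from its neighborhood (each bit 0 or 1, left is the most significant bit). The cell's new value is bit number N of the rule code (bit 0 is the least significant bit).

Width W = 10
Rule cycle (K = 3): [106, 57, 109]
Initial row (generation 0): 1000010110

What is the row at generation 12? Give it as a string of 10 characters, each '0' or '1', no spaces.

Answer: 1110001001

Derivation:
Gen 0: 1000010110
Gen 1 (rule 106): 0000101110
Gen 2 (rule 57): 1110011001
Gen 3 (rule 109): 1010011001
Gen 4 (rule 106): 0100111010
Gen 5 (rule 57): 0010100101
Gen 6 (rule 109): 1011100111
Gen 7 (rule 106): 0110101101
Gen 8 (rule 57): 0101011010
Gen 9 (rule 109): 0111111110
Gen 10 (rule 106): 1100000010
Gen 11 (rule 57): 1011111001
Gen 12 (rule 109): 1110001001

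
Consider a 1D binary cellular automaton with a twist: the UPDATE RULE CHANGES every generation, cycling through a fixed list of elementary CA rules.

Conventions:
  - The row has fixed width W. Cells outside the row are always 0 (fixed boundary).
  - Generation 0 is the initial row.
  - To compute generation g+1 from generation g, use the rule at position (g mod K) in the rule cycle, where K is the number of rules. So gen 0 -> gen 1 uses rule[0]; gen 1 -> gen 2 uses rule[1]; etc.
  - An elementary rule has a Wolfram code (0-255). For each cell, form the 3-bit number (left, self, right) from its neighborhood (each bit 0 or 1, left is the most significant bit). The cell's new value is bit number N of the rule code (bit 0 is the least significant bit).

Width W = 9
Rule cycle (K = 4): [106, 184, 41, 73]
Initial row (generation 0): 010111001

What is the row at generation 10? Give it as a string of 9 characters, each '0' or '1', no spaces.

Answer: 000000001

Derivation:
Gen 0: 010111001
Gen 1 (rule 106): 101101010
Gen 2 (rule 184): 011010101
Gen 3 (rule 41): 010101010
Gen 4 (rule 73): 000000000
Gen 5 (rule 106): 000000000
Gen 6 (rule 184): 000000000
Gen 7 (rule 41): 111111111
Gen 8 (rule 73): 100000001
Gen 9 (rule 106): 000000010
Gen 10 (rule 184): 000000001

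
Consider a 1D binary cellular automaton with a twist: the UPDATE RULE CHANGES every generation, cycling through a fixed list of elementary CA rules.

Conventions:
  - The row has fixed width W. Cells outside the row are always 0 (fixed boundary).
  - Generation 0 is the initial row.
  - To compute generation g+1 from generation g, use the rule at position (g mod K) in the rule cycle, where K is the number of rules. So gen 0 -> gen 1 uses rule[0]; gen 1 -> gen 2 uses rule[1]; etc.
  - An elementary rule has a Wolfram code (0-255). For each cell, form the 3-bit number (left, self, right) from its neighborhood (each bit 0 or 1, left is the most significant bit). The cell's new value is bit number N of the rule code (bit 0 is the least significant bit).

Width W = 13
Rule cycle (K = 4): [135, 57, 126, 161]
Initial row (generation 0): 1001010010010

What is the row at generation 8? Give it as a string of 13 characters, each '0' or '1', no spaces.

Gen 0: 1001010010010
Gen 1 (rule 135): 1011010110110
Gen 2 (rule 57): 0110101101101
Gen 3 (rule 126): 1111111111111
Gen 4 (rule 161): 0111111111110
Gen 5 (rule 135): 1011111111100
Gen 6 (rule 57): 0110000000011
Gen 7 (rule 126): 1111000000111
Gen 8 (rule 161): 0110011110010

Answer: 0110011110010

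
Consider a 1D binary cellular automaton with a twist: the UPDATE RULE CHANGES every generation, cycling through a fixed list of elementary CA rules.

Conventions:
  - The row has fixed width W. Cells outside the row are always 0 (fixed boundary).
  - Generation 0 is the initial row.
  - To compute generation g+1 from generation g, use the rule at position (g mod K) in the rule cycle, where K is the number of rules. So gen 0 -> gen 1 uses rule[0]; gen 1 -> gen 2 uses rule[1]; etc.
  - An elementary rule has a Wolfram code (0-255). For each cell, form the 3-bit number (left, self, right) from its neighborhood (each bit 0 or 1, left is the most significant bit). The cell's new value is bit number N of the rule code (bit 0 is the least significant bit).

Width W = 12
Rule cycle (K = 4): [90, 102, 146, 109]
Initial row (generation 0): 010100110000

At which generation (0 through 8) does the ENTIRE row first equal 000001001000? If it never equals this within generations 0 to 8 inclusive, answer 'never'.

Gen 0: 010100110000
Gen 1 (rule 90): 100011111000
Gen 2 (rule 102): 100100001000
Gen 3 (rule 146): 011010010100
Gen 4 (rule 109): 011110011101
Gen 5 (rule 90): 110011110100
Gen 6 (rule 102): 010100011100
Gen 7 (rule 146): 100010101010
Gen 8 (rule 109): 101011111110

Answer: never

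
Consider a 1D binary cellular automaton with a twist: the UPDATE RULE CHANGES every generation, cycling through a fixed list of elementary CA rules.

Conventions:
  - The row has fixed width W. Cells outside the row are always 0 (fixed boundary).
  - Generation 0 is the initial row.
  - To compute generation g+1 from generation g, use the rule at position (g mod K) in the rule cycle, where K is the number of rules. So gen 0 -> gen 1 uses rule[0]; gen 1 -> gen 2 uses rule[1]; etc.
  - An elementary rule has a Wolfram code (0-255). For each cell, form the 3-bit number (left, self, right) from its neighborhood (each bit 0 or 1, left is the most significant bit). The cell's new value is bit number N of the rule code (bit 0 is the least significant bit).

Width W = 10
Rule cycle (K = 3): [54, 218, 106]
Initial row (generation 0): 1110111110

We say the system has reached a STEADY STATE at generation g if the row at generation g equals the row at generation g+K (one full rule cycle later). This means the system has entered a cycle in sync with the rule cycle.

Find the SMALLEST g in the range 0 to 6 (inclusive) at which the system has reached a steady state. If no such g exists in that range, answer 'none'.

Gen 0: 1110111110
Gen 1 (rule 54): 0001000001
Gen 2 (rule 218): 0010100010
Gen 3 (rule 106): 0101000100
Gen 4 (rule 54): 1111101110
Gen 5 (rule 218): 1111101111
Gen 6 (rule 106): 1000111001
Gen 7 (rule 54): 1101000111
Gen 8 (rule 218): 1100101111
Gen 9 (rule 106): 1101011001

Answer: none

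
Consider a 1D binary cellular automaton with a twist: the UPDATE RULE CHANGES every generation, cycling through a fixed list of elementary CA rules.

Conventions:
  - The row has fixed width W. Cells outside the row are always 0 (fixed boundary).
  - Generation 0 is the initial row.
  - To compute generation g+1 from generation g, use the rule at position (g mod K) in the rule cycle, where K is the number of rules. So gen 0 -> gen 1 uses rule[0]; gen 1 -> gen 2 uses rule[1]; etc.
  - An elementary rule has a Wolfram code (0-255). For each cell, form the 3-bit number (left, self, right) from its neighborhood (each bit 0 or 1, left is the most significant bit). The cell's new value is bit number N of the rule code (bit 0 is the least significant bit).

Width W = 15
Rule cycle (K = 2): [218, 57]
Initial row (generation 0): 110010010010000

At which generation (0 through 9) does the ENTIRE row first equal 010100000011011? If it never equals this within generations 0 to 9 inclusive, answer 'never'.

Gen 0: 110010010010000
Gen 1 (rule 218): 111101101101000
Gen 2 (rule 57): 100011011010111
Gen 3 (rule 218): 010111011000111
Gen 4 (rule 57): 001100110110100
Gen 5 (rule 218): 011111110110010
Gen 6 (rule 57): 010000001101001
Gen 7 (rule 218): 101000011100110
Gen 8 (rule 57): 010111010010101
Gen 9 (rule 218): 100111001100000

Answer: never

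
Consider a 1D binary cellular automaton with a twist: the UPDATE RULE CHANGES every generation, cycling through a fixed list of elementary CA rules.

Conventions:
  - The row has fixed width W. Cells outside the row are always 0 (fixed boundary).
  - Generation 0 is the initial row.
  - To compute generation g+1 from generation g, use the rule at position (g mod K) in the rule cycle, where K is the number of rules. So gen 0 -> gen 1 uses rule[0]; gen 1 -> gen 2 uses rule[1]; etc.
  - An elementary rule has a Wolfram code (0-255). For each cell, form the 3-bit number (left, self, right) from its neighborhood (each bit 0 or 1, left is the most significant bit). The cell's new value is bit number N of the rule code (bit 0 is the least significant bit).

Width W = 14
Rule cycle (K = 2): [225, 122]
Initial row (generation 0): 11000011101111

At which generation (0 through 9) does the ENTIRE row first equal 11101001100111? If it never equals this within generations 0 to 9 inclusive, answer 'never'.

Answer: never

Derivation:
Gen 0: 11000011101111
Gen 1 (rule 225): 01011001110111
Gen 2 (rule 122): 10111111011101
Gen 3 (rule 225): 01011111101110
Gen 4 (rule 122): 10110000111011
Gen 5 (rule 225): 01010110011101
Gen 6 (rule 122): 10101111110110
Gen 7 (rule 225): 01010111111010
Gen 8 (rule 122): 10101100001101
Gen 9 (rule 225): 01010101100110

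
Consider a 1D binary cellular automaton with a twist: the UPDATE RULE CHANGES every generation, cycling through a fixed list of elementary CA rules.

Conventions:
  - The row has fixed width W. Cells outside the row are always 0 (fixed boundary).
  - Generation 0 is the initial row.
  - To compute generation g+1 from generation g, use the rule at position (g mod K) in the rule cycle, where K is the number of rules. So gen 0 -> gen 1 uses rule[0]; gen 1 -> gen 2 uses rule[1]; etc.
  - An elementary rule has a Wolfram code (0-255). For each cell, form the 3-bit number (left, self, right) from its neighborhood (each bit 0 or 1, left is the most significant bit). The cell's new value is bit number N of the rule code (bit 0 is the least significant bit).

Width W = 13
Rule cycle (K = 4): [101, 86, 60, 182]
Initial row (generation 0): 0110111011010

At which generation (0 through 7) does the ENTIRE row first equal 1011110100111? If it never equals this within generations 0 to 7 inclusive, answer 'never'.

Answer: never

Derivation:
Gen 0: 0110111011010
Gen 1 (rule 101): 0011001101110
Gen 2 (rule 86): 0101110100011
Gen 3 (rule 60): 0111001110010
Gen 4 (rule 182): 1010110101111
Gen 5 (rule 101): 1111011110001
Gen 6 (rule 86): 0001000011011
Gen 7 (rule 60): 0001100010110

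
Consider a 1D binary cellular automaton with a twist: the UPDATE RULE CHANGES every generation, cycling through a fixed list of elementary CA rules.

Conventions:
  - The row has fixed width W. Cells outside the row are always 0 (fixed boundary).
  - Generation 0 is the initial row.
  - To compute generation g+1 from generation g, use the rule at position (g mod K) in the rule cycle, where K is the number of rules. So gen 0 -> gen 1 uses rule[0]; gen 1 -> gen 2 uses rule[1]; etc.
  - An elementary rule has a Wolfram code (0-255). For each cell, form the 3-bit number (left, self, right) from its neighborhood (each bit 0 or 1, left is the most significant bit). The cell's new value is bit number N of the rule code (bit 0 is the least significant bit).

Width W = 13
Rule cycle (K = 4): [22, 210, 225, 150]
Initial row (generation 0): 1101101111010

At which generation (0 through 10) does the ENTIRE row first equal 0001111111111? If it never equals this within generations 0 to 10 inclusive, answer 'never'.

Answer: 7

Derivation:
Gen 0: 1101101111010
Gen 1 (rule 22): 0000000000011
Gen 2 (rule 210): 0000000000101
Gen 3 (rule 225): 1111111110010
Gen 4 (rule 150): 0111111101111
Gen 5 (rule 22): 1000000000000
Gen 6 (rule 210): 0100000000000
Gen 7 (rule 225): 0001111111111
Gen 8 (rule 150): 0010111111110
Gen 9 (rule 22): 0110000000001
Gen 10 (rule 210): 1011000000010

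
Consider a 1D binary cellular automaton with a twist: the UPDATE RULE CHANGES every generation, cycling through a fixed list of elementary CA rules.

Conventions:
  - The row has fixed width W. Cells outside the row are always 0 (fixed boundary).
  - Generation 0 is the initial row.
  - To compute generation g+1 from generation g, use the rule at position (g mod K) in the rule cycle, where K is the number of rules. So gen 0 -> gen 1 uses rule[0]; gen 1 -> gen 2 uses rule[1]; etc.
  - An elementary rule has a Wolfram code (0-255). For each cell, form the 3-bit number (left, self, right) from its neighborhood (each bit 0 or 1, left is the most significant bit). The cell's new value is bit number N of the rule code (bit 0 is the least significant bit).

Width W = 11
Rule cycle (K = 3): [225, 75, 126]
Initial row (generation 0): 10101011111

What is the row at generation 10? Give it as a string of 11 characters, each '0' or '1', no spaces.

Answer: 01101111001

Derivation:
Gen 0: 10101011111
Gen 1 (rule 225): 01010101111
Gen 2 (rule 75): 10000001001
Gen 3 (rule 126): 11000011111
Gen 4 (rule 225): 01011001111
Gen 5 (rule 75): 10011011001
Gen 6 (rule 126): 11111111111
Gen 7 (rule 225): 01111111111
Gen 8 (rule 75): 11000000001
Gen 9 (rule 126): 11100000011
Gen 10 (rule 225): 01101111001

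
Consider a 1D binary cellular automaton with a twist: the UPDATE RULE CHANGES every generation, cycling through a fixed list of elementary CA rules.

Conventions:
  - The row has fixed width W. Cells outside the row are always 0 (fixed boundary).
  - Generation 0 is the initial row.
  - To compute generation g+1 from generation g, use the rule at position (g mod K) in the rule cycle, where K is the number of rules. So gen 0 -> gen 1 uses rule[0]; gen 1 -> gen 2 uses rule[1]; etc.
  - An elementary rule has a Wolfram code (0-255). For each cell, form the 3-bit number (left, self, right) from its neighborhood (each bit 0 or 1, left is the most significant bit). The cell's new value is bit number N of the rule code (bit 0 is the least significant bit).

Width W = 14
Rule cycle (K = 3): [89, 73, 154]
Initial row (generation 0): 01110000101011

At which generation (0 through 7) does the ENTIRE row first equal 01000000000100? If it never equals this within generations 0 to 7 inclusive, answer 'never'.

Answer: 6

Derivation:
Gen 0: 01110000101011
Gen 1 (rule 89): 01011110000011
Gen 2 (rule 73): 00010010111011
Gen 3 (rule 154): 00101100110010
Gen 4 (rule 89): 10001110111001
Gen 5 (rule 73): 00101010101000
Gen 6 (rule 154): 01000000000100
Gen 7 (rule 89): 00111111110011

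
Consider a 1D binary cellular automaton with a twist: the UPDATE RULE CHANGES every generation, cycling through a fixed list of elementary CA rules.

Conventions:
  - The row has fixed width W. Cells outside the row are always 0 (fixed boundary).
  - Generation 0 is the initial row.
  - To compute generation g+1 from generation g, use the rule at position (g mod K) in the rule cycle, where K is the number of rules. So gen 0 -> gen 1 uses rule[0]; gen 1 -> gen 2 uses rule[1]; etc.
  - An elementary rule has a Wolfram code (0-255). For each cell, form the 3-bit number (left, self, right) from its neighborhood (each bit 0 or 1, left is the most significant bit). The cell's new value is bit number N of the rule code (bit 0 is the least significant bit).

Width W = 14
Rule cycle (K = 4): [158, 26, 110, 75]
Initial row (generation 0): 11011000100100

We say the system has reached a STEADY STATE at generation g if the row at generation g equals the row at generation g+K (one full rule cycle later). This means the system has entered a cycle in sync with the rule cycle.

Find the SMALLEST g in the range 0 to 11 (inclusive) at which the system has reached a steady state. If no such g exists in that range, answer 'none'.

Gen 0: 11011000100100
Gen 1 (rule 158): 10010101111110
Gen 2 (rule 26): 01100001000001
Gen 3 (rule 110): 11100011000011
Gen 4 (rule 75): 10101111011111
Gen 5 (rule 158): 10101110011110
Gen 6 (rule 26): 00001001110001
Gen 7 (rule 110): 00011011010011
Gen 8 (rule 75): 11111011000111
Gen 9 (rule 158): 11110010101110
Gen 10 (rule 26): 10001100001001
Gen 11 (rule 110): 10011100011011
Gen 12 (rule 75): 00110101111011
Gen 13 (rule 158): 01100101110010
Gen 14 (rule 26): 11011001001101
Gen 15 (rule 110): 11111011011111

Answer: none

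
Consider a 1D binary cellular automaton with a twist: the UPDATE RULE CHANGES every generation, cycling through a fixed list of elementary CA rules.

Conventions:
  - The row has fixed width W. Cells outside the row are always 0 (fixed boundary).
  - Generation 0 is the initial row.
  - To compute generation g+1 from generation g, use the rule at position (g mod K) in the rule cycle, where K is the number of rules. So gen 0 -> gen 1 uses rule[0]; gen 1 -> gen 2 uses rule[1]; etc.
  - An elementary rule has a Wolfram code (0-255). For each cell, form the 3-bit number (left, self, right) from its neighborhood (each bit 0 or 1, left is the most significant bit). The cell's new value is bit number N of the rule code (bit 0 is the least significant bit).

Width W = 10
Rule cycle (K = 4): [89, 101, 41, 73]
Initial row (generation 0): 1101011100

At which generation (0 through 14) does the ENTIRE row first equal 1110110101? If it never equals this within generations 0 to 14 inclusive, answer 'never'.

Answer: 9

Derivation:
Gen 0: 1101011100
Gen 1 (rule 89): 1100010111
Gen 2 (rule 101): 0101011001
Gen 3 (rule 41): 0010110000
Gen 4 (rule 73): 1000110111
Gen 5 (rule 89): 0110110101
Gen 6 (rule 101): 0011011111
Gen 7 (rule 41): 1010110000
Gen 8 (rule 73): 0000110111
Gen 9 (rule 89): 1110110101
Gen 10 (rule 101): 0011011111
Gen 11 (rule 41): 1010110000
Gen 12 (rule 73): 0000110111
Gen 13 (rule 89): 1110110101
Gen 14 (rule 101): 0011011111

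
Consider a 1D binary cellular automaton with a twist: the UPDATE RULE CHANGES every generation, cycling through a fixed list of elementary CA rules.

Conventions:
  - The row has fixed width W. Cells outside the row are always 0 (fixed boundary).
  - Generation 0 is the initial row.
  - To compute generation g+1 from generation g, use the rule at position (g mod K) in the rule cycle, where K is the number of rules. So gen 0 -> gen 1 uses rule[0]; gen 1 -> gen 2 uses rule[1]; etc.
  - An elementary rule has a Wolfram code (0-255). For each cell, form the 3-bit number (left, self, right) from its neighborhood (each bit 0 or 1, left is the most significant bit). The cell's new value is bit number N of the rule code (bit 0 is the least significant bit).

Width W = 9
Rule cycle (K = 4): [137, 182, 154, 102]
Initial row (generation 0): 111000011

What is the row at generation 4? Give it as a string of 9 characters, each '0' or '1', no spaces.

Answer: 101100010

Derivation:
Gen 0: 111000011
Gen 1 (rule 137): 110011010
Gen 2 (rule 182): 001100111
Gen 3 (rule 154): 011011110
Gen 4 (rule 102): 101100010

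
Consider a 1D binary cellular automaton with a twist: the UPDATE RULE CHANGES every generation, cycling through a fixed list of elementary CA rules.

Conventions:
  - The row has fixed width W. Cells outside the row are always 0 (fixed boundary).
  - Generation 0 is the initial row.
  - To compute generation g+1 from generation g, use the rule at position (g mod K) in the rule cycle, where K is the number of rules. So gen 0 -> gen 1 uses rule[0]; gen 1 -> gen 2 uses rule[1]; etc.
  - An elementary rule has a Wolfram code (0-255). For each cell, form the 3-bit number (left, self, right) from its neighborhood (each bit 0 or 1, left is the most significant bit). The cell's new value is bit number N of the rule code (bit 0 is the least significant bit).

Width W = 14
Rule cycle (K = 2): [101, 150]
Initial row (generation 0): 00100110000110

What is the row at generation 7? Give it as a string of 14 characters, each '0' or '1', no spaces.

Gen 0: 00100110000110
Gen 1 (rule 101): 10100010110010
Gen 2 (rule 150): 10110110001111
Gen 3 (rule 101): 11011010100001
Gen 4 (rule 150): 00000010110011
Gen 5 (rule 101): 11111011010001
Gen 6 (rule 150): 01110000011011
Gen 7 (rule 101): 00010111001101

Answer: 00010111001101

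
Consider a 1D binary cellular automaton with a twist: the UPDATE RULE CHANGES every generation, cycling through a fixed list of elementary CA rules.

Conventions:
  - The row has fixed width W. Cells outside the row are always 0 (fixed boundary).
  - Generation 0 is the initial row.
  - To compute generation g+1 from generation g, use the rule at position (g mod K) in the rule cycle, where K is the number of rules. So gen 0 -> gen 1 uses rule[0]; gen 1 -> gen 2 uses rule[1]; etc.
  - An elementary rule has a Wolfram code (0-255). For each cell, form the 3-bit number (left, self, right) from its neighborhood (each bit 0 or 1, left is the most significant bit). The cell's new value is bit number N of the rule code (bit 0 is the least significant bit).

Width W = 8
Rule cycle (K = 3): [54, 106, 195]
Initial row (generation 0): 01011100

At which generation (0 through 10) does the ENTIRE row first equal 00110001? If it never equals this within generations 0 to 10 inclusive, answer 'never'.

Gen 0: 01011100
Gen 1 (rule 54): 11100010
Gen 2 (rule 106): 10100100
Gen 3 (rule 195): 00001001
Gen 4 (rule 54): 00011111
Gen 5 (rule 106): 00110001
Gen 6 (rule 195): 11010110
Gen 7 (rule 54): 00111001
Gen 8 (rule 106): 01101010
Gen 9 (rule 195): 10100000
Gen 10 (rule 54): 11110000

Answer: 5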